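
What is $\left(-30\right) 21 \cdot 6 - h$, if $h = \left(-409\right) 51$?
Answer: $17079$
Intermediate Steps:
$h = -20859$
$\left(-30\right) 21 \cdot 6 - h = \left(-30\right) 21 \cdot 6 - -20859 = \left(-630\right) 6 + 20859 = -3780 + 20859 = 17079$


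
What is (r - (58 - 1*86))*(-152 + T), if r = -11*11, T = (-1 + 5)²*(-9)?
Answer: 27528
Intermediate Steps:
T = -144 (T = 4²*(-9) = 16*(-9) = -144)
r = -121
(r - (58 - 1*86))*(-152 + T) = (-121 - (58 - 1*86))*(-152 - 144) = (-121 - (58 - 86))*(-296) = (-121 - 1*(-28))*(-296) = (-121 + 28)*(-296) = -93*(-296) = 27528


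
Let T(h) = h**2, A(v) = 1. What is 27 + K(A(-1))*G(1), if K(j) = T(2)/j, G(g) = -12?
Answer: -21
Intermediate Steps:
K(j) = 4/j (K(j) = 2**2/j = 4/j)
27 + K(A(-1))*G(1) = 27 + (4/1)*(-12) = 27 + (4*1)*(-12) = 27 + 4*(-12) = 27 - 48 = -21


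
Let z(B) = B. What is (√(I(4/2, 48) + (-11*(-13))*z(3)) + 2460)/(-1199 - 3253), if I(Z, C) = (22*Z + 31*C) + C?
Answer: -205/371 - √41/636 ≈ -0.56263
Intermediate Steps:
I(Z, C) = 22*Z + 32*C
(√(I(4/2, 48) + (-11*(-13))*z(3)) + 2460)/(-1199 - 3253) = (√((22*(4/2) + 32*48) - 11*(-13)*3) + 2460)/(-1199 - 3253) = (√((22*(4*(½)) + 1536) + 143*3) + 2460)/(-4452) = (√((22*2 + 1536) + 429) + 2460)*(-1/4452) = (√((44 + 1536) + 429) + 2460)*(-1/4452) = (√(1580 + 429) + 2460)*(-1/4452) = (√2009 + 2460)*(-1/4452) = (7*√41 + 2460)*(-1/4452) = (2460 + 7*√41)*(-1/4452) = -205/371 - √41/636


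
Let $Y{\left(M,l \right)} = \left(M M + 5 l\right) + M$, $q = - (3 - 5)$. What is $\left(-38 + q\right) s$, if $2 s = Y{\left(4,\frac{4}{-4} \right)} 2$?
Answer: $-540$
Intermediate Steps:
$q = 2$ ($q = \left(-1\right) \left(-2\right) = 2$)
$Y{\left(M,l \right)} = M + M^{2} + 5 l$ ($Y{\left(M,l \right)} = \left(M^{2} + 5 l\right) + M = M + M^{2} + 5 l$)
$s = 15$ ($s = \frac{\left(4 + 4^{2} + 5 \frac{4}{-4}\right) 2}{2} = \frac{\left(4 + 16 + 5 \cdot 4 \left(- \frac{1}{4}\right)\right) 2}{2} = \frac{\left(4 + 16 + 5 \left(-1\right)\right) 2}{2} = \frac{\left(4 + 16 - 5\right) 2}{2} = \frac{15 \cdot 2}{2} = \frac{1}{2} \cdot 30 = 15$)
$\left(-38 + q\right) s = \left(-38 + 2\right) 15 = \left(-36\right) 15 = -540$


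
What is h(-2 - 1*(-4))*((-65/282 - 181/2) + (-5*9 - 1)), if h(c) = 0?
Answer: 0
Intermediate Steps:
h(-2 - 1*(-4))*((-65/282 - 181/2) + (-5*9 - 1)) = 0*((-65/282 - 181/2) + (-5*9 - 1)) = 0*((-65*1/282 - 181*½) + (-45 - 1)) = 0*((-65/282 - 181/2) - 46) = 0*(-12793/141 - 46) = 0*(-19279/141) = 0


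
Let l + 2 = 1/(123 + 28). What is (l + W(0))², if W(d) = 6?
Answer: 366025/22801 ≈ 16.053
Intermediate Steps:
l = -301/151 (l = -2 + 1/(123 + 28) = -2 + 1/151 = -301/151 ≈ -1.9934)
(l + W(0))² = (-301/151 + 6)² = (605/151)² = 366025/22801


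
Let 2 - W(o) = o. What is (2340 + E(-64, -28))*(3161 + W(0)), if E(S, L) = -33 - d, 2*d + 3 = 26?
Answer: 14521333/2 ≈ 7.2607e+6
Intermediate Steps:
d = 23/2 (d = -3/2 + (1/2)*26 = -3/2 + 13 = 23/2 ≈ 11.500)
W(o) = 2 - o
E(S, L) = -89/2 (E(S, L) = -33 - 1*23/2 = -33 - 23/2 = -89/2)
(2340 + E(-64, -28))*(3161 + W(0)) = (2340 - 89/2)*(3161 + (2 - 1*0)) = 4591*(3161 + (2 + 0))/2 = 4591*(3161 + 2)/2 = (4591/2)*3163 = 14521333/2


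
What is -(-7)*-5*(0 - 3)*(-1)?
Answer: -105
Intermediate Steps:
-(-7)*-5*(0 - 3)*(-1) = -(-7)*-5*(-3)*(-1) = -(-7)*15*(-1) = -(-7)*(-15) = -1*105 = -105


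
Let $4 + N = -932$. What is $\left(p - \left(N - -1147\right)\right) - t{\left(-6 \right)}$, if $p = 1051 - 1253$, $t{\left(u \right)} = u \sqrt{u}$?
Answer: $-413 + 6 i \sqrt{6} \approx -413.0 + 14.697 i$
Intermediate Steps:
$N = -936$ ($N = -4 - 932 = -936$)
$t{\left(u \right)} = u^{\frac{3}{2}}$
$p = -202$
$\left(p - \left(N - -1147\right)\right) - t{\left(-6 \right)} = \left(-202 - \left(-936 - -1147\right)\right) - \left(-6\right)^{\frac{3}{2}} = \left(-202 - \left(-936 + 1147\right)\right) - - 6 i \sqrt{6} = \left(-202 - 211\right) + 6 i \sqrt{6} = -413 + 6 i \sqrt{6}$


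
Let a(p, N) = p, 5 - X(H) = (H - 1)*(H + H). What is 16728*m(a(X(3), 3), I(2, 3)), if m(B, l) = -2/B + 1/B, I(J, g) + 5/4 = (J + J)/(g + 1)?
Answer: 16728/7 ≈ 2389.7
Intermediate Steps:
I(J, g) = -5/4 + 2*J/(1 + g) (I(J, g) = -5/4 + (J + J)/(g + 1) = -5/4 + (2*J)/(1 + g) = -5/4 + 2*J/(1 + g))
X(H) = 5 - 2*H*(-1 + H) (X(H) = 5 - (H - 1)*(H + H) = 5 - (-1 + H)*2*H = 5 - 2*H*(-1 + H))
m(B, l) = -1/B (m(B, l) = -2/B + 1/B = -1/B)
16728*m(a(X(3), 3), I(2, 3)) = 16728*(-1/(5 - 2*3**2 + 2*3)) = 16728*(-1/(5 - 2*9 + 6)) = 16728*(-1/(5 - 18 + 6)) = 16728*(-1/(-7)) = 16728*(-1*(-1/7)) = 16728*(1/7) = 16728/7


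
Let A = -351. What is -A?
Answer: 351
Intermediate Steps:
-A = -1*(-351) = 351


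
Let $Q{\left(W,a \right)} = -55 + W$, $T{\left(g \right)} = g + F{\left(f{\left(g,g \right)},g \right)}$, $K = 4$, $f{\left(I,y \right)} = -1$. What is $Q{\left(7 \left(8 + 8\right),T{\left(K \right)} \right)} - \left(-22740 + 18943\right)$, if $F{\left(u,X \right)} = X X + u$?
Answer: $3854$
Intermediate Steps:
$F{\left(u,X \right)} = u + X^{2}$ ($F{\left(u,X \right)} = X^{2} + u = u + X^{2}$)
$T{\left(g \right)} = -1 + g + g^{2}$ ($T{\left(g \right)} = g + \left(-1 + g^{2}\right) = -1 + g + g^{2}$)
$Q{\left(7 \left(8 + 8\right),T{\left(K \right)} \right)} - \left(-22740 + 18943\right) = \left(-55 + 7 \left(8 + 8\right)\right) - \left(-22740 + 18943\right) = \left(-55 + 7 \cdot 16\right) - -3797 = \left(-55 + 112\right) + 3797 = 57 + 3797 = 3854$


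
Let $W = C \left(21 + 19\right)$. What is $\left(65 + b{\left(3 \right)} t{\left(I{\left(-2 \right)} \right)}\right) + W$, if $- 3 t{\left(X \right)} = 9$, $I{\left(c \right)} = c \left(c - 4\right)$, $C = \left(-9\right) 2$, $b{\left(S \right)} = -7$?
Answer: $-634$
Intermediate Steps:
$C = -18$
$I{\left(c \right)} = c \left(-4 + c\right)$
$t{\left(X \right)} = -3$ ($t{\left(X \right)} = \left(- \frac{1}{3}\right) 9 = -3$)
$W = -720$ ($W = - 18 \left(21 + 19\right) = \left(-18\right) 40 = -720$)
$\left(65 + b{\left(3 \right)} t{\left(I{\left(-2 \right)} \right)}\right) + W = \left(65 - -21\right) - 720 = \left(65 + 21\right) - 720 = 86 - 720 = -634$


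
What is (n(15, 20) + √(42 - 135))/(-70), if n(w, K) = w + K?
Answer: -½ - I*√93/70 ≈ -0.5 - 0.13777*I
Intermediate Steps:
n(w, K) = K + w
(n(15, 20) + √(42 - 135))/(-70) = ((20 + 15) + √(42 - 135))/(-70) = (35 + √(-93))*(-1/70) = (35 + I*√93)*(-1/70) = -½ - I*√93/70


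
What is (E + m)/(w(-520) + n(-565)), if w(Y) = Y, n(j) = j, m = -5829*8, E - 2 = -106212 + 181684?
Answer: -28842/1085 ≈ -26.582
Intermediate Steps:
E = 75474 (E = 2 + (-106212 + 181684) = 2 + 75472 = 75474)
m = -46632
(E + m)/(w(-520) + n(-565)) = (75474 - 46632)/(-520 - 565) = 28842/(-1085) = 28842*(-1/1085) = -28842/1085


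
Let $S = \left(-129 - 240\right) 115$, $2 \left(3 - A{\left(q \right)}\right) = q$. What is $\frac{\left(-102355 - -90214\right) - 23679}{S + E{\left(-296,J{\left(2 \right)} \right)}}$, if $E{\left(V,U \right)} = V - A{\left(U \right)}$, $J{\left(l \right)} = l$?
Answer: $\frac{35820}{42733} \approx 0.83823$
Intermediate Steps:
$A{\left(q \right)} = 3 - \frac{q}{2}$
$S = -42435$ ($S = \left(-369\right) 115 = -42435$)
$E{\left(V,U \right)} = -3 + V + \frac{U}{2}$ ($E{\left(V,U \right)} = V - \left(3 - \frac{U}{2}\right) = V + \left(-3 + \frac{U}{2}\right) = -3 + V + \frac{U}{2}$)
$\frac{\left(-102355 - -90214\right) - 23679}{S + E{\left(-296,J{\left(2 \right)} \right)}} = \frac{\left(-102355 - -90214\right) - 23679}{-42435 - 298} = \frac{\left(-102355 + 90214\right) - 23679}{-42435 - 298} = \frac{-12141 - 23679}{-42435 - 298} = - \frac{35820}{-42733} = \left(-35820\right) \left(- \frac{1}{42733}\right) = \frac{35820}{42733}$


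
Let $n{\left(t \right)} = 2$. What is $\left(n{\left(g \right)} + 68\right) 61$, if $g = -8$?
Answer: $4270$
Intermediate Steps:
$\left(n{\left(g \right)} + 68\right) 61 = \left(2 + 68\right) 61 = 70 \cdot 61 = 4270$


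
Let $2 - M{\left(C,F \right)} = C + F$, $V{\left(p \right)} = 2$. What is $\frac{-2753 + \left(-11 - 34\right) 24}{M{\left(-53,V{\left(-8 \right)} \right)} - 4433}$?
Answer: $\frac{3833}{4380} \approx 0.87511$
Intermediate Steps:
$M{\left(C,F \right)} = 2 - C - F$ ($M{\left(C,F \right)} = 2 - \left(C + F\right) = 2 - C - F$)
$\frac{-2753 + \left(-11 - 34\right) 24}{M{\left(-53,V{\left(-8 \right)} \right)} - 4433} = \frac{-2753 + \left(-11 - 34\right) 24}{\left(2 - -53 - 2\right) - 4433} = \frac{-2753 - 1080}{\left(2 + 53 - 2\right) - 4433} = \frac{-2753 - 1080}{53 - 4433} = - \frac{3833}{-4380} = \left(-3833\right) \left(- \frac{1}{4380}\right) = \frac{3833}{4380}$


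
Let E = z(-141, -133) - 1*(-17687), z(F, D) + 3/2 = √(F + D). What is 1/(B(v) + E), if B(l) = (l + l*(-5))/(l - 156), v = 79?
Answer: 419526646/7421266689785 - 23716*I*√274/7421266689785 ≈ 5.653e-5 - 5.2898e-8*I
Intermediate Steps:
z(F, D) = -3/2 + √(D + F) (z(F, D) = -3/2 + √(F + D) = -3/2 + √(D + F))
B(l) = -4*l/(-156 + l) (B(l) = (l - 5*l)/(-156 + l) = (-4*l)/(-156 + l) = -4*l/(-156 + l))
E = 35371/2 + I*√274 (E = (-3/2 + √(-133 - 141)) - 1*(-17687) = (-3/2 + √(-274)) + 17687 = (-3/2 + I*√274) + 17687 = 35371/2 + I*√274 ≈ 17686.0 + 16.553*I)
1/(B(v) + E) = 1/(-4*79/(-156 + 79) + (35371/2 + I*√274)) = 1/(-4*79/(-77) + (35371/2 + I*√274)) = 1/(-4*79*(-1/77) + (35371/2 + I*√274)) = 1/(316/77 + (35371/2 + I*√274)) = 1/(2724199/154 + I*√274)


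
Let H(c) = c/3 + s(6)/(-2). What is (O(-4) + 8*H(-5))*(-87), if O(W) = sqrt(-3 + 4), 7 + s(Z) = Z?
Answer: 725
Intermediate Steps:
s(Z) = -7 + Z
O(W) = 1 (O(W) = sqrt(1) = 1)
H(c) = 1/2 + c/3 (H(c) = c/3 + (-7 + 6)/(-2) = c*(1/3) - 1*(-1/2) = c/3 + 1/2 = 1/2 + c/3)
(O(-4) + 8*H(-5))*(-87) = (1 + 8*(1/2 + (1/3)*(-5)))*(-87) = (1 + 8*(1/2 - 5/3))*(-87) = (1 + 8*(-7/6))*(-87) = (1 - 28/3)*(-87) = -25/3*(-87) = 725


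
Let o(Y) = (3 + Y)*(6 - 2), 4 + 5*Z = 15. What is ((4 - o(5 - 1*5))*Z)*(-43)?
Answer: 3784/5 ≈ 756.80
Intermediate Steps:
Z = 11/5 (Z = -4/5 + (1/5)*15 = -4/5 + 3 = 11/5 ≈ 2.2000)
o(Y) = 12 + 4*Y (o(Y) = (3 + Y)*4 = 12 + 4*Y)
((4 - o(5 - 1*5))*Z)*(-43) = ((4 - (12 + 4*(5 - 1*5)))*(11/5))*(-43) = ((4 - (12 + 4*(5 - 5)))*(11/5))*(-43) = ((4 - (12 + 4*0))*(11/5))*(-43) = ((4 - (12 + 0))*(11/5))*(-43) = ((4 - 1*12)*(11/5))*(-43) = ((4 - 12)*(11/5))*(-43) = -8*11/5*(-43) = -88/5*(-43) = 3784/5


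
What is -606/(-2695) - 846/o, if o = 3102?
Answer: -129/2695 ≈ -0.047866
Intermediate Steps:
-606/(-2695) - 846/o = -606/(-2695) - 846/3102 = -606*(-1/2695) - 846*1/3102 = 606/2695 - 3/11 = -129/2695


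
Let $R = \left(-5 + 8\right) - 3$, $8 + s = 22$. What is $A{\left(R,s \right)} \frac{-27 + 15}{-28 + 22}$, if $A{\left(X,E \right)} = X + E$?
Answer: $28$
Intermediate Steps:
$s = 14$ ($s = -8 + 22 = 14$)
$R = 0$ ($R = 3 - 3 = 0$)
$A{\left(X,E \right)} = E + X$
$A{\left(R,s \right)} \frac{-27 + 15}{-28 + 22} = \left(14 + 0\right) \frac{-27 + 15}{-28 + 22} = 14 \left(- \frac{12}{-6}\right) = 14 \left(\left(-12\right) \left(- \frac{1}{6}\right)\right) = 14 \cdot 2 = 28$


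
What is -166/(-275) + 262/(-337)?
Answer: -16108/92675 ≈ -0.17381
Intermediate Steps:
-166/(-275) + 262/(-337) = -166*(-1/275) + 262*(-1/337) = 166/275 - 262/337 = -16108/92675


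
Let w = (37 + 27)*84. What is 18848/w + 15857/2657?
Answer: 4228949/446376 ≈ 9.4740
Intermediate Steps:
w = 5376 (w = 64*84 = 5376)
18848/w + 15857/2657 = 18848/5376 + 15857/2657 = 18848*(1/5376) + 15857*(1/2657) = 589/168 + 15857/2657 = 4228949/446376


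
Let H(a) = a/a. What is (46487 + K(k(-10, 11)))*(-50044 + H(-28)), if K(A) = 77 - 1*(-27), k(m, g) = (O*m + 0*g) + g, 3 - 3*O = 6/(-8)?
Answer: -2331553413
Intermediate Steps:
O = 5/4 (O = 1 - 2/(-8) = 1 - 2*(-1)/8 = 1 - 1/3*(-3/4) = 1 + 1/4 = 5/4 ≈ 1.2500)
H(a) = 1
k(m, g) = g + 5*m/4 (k(m, g) = (5*m/4 + 0*g) + g = (5*m/4 + 0) + g = 5*m/4 + g = g + 5*m/4)
K(A) = 104 (K(A) = 77 + 27 = 104)
(46487 + K(k(-10, 11)))*(-50044 + H(-28)) = (46487 + 104)*(-50044 + 1) = 46591*(-50043) = -2331553413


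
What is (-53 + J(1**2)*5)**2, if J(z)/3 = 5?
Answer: 484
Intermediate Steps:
J(z) = 15 (J(z) = 3*5 = 15)
(-53 + J(1**2)*5)**2 = (-53 + 15*5)**2 = (-53 + 75)**2 = 22**2 = 484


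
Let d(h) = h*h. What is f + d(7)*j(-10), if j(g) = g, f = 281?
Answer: -209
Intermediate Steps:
d(h) = h²
f + d(7)*j(-10) = 281 + 7²*(-10) = 281 + 49*(-10) = 281 - 490 = -209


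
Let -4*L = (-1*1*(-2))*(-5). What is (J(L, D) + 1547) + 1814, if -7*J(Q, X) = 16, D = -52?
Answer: 23511/7 ≈ 3358.7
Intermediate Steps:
L = 5/2 (L = --1*1*(-2)*(-5)/4 = -(-1*(-2))*(-5)/4 = -(-5)/2 = -¼*(-10) = 5/2 ≈ 2.5000)
J(Q, X) = -16/7 (J(Q, X) = -⅐*16 = -16/7)
(J(L, D) + 1547) + 1814 = (-16/7 + 1547) + 1814 = 10813/7 + 1814 = 23511/7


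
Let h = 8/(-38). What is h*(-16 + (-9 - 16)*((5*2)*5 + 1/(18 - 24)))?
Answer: 15142/57 ≈ 265.65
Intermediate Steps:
h = -4/19 (h = 8*(-1/38) = -4/19 ≈ -0.21053)
h*(-16 + (-9 - 16)*((5*2)*5 + 1/(18 - 24))) = -4*(-16 + (-9 - 16)*((5*2)*5 + 1/(18 - 24)))/19 = -4*(-16 - 25*(10*5 + 1/(-6)))/19 = -4*(-16 - 25*(50 - 1/6))/19 = -4*(-16 - 25*299/6)/19 = -4*(-16 - 7475/6)/19 = -4/19*(-7571/6) = 15142/57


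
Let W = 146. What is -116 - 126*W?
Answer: -18512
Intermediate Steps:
-116 - 126*W = -116 - 126*146 = -116 - 18396 = -18512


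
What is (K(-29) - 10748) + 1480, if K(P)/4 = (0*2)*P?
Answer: -9268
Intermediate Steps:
K(P) = 0 (K(P) = 4*((0*2)*P) = 4*(0*P) = 4*0 = 0)
(K(-29) - 10748) + 1480 = (0 - 10748) + 1480 = -10748 + 1480 = -9268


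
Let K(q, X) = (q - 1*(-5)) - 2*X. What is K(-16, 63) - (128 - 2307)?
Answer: 2042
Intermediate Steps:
K(q, X) = 5 + q - 2*X (K(q, X) = (q + 5) - 2*X = (5 + q) - 2*X = 5 + q - 2*X)
K(-16, 63) - (128 - 2307) = (5 - 16 - 2*63) - (128 - 2307) = (5 - 16 - 126) - 1*(-2179) = -137 + 2179 = 2042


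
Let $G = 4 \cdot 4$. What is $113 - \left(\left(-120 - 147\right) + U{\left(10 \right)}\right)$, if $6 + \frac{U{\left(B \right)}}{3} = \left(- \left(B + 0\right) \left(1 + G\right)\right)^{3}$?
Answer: $14739398$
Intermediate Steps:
$G = 16$
$U{\left(B \right)} = -18 - 14739 B^{3}$ ($U{\left(B \right)} = -18 + 3 \left(- \left(B + 0\right) \left(1 + 16\right)\right)^{3} = -18 + 3 \left(- B 17\right)^{3} = -18 + 3 \left(- 17 B\right)^{3} = -18 + 3 \left(- 4913 B^{3}\right) = -18 - 14739 B^{3}$)
$113 - \left(\left(-120 - 147\right) + U{\left(10 \right)}\right) = 113 - \left(\left(-120 - 147\right) - \left(18 + 14739 \cdot 10^{3}\right)\right) = 113 - \left(-267 - 14739018\right) = 113 - -14739285 = 113 + 14739285 = 14739398$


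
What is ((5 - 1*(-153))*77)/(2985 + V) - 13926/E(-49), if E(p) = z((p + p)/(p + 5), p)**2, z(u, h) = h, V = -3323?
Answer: -16958777/405769 ≈ -41.794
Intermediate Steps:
E(p) = p**2
((5 - 1*(-153))*77)/(2985 + V) - 13926/E(-49) = ((5 - 1*(-153))*77)/(2985 - 3323) - 13926/((-49)**2) = ((5 + 153)*77)/(-338) - 13926/2401 = (158*77)*(-1/338) - 13926*1/2401 = 12166*(-1/338) - 13926/2401 = -6083/169 - 13926/2401 = -16958777/405769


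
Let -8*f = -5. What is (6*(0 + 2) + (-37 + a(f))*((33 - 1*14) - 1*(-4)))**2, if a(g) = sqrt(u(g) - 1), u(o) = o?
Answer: 5629781/8 - 19297*I*sqrt(6)/2 ≈ 7.0372e+5 - 23634.0*I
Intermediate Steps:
f = 5/8 (f = -1/8*(-5) = 5/8 ≈ 0.62500)
a(g) = sqrt(-1 + g) (a(g) = sqrt(g - 1) = sqrt(-1 + g))
(6*(0 + 2) + (-37 + a(f))*((33 - 1*14) - 1*(-4)))**2 = (6*(0 + 2) + (-37 + sqrt(-1 + 5/8))*((33 - 1*14) - 1*(-4)))**2 = (6*2 + (-37 + sqrt(-3/8))*((33 - 14) + 4))**2 = (12 + (-37 + I*sqrt(6)/4)*(19 + 4))**2 = (12 + (-37 + I*sqrt(6)/4)*23)**2 = (12 + (-851 + 23*I*sqrt(6)/4))**2 = (-839 + 23*I*sqrt(6)/4)**2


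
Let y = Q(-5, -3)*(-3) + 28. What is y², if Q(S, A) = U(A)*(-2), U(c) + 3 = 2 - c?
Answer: 1600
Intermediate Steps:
U(c) = -1 - c (U(c) = -3 + (2 - c) = -1 - c)
Q(S, A) = 2 + 2*A (Q(S, A) = (-1 - A)*(-2) = 2 + 2*A)
y = 40 (y = (2 + 2*(-3))*(-3) + 28 = (2 - 6)*(-3) + 28 = -4*(-3) + 28 = 12 + 28 = 40)
y² = 40² = 1600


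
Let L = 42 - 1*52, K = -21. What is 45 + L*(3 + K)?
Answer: 225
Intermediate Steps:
L = -10 (L = 42 - 52 = -10)
45 + L*(3 + K) = 45 - 10*(3 - 21) = 45 - 10*(-18) = 45 + 180 = 225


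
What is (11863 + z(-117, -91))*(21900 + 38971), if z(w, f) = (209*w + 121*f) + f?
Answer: -1442155732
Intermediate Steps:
z(w, f) = 122*f + 209*w (z(w, f) = (121*f + 209*w) + f = 122*f + 209*w)
(11863 + z(-117, -91))*(21900 + 38971) = (11863 + (122*(-91) + 209*(-117)))*(21900 + 38971) = (11863 + (-11102 - 24453))*60871 = (11863 - 35555)*60871 = -23692*60871 = -1442155732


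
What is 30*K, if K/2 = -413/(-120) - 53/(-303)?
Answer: 43833/202 ≈ 217.00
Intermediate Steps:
K = 14611/2020 (K = 2*(-413/(-120) - 53/(-303)) = 2*(-413*(-1/120) - 53*(-1/303)) = 2*(413/120 + 53/303) = 2*(14611/4040) = 14611/2020 ≈ 7.2332)
30*K = 30*(14611/2020) = 43833/202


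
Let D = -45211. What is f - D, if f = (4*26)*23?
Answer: 47603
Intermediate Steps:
f = 2392 (f = 104*23 = 2392)
f - D = 2392 - 1*(-45211) = 2392 + 45211 = 47603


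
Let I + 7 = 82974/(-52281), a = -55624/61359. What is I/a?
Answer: 3060730091/323119816 ≈ 9.4724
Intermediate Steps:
a = -55624/61359 (a = -55624*1/61359 = -55624/61359 ≈ -0.90653)
I = -149647/17427 (I = -7 + 82974/(-52281) = -7 + 82974*(-1/52281) = -7 - 27658/17427 = -149647/17427 ≈ -8.5871)
I/a = -149647/(17427*(-55624/61359)) = -149647/17427*(-61359/55624) = 3060730091/323119816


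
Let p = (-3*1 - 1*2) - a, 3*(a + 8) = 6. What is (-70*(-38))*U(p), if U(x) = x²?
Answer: 2660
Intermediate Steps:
a = -6 (a = -8 + (⅓)*6 = -8 + 2 = -6)
p = 1 (p = (-3*1 - 1*2) - 1*(-6) = (-3 - 2) + 6 = -5 + 6 = 1)
(-70*(-38))*U(p) = -70*(-38)*1² = 2660*1 = 2660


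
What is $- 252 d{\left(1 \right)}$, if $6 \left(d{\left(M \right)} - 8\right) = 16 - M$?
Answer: $-2646$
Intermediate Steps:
$d{\left(M \right)} = \frac{32}{3} - \frac{M}{6}$ ($d{\left(M \right)} = 8 + \frac{16 - M}{6} = 8 - \left(- \frac{8}{3} + \frac{M}{6}\right) = \frac{32}{3} - \frac{M}{6}$)
$- 252 d{\left(1 \right)} = - 252 \left(\frac{32}{3} - \frac{1}{6}\right) = \left(-252\right) \frac{21}{2} = -2646$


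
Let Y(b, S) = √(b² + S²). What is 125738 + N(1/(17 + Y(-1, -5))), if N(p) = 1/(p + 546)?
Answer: 9860760496489/78423073 + √26/78423073 ≈ 1.2574e+5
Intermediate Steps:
Y(b, S) = √(S² + b²)
N(p) = 1/(546 + p)
125738 + N(1/(17 + Y(-1, -5))) = 125738 + 1/(546 + 1/(17 + √((-5)² + (-1)²))) = 125738 + 1/(546 + 1/(17 + √(25 + 1))) = 125738 + 1/(546 + 1/(17 + √26))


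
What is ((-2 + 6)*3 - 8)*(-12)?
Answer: -48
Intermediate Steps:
((-2 + 6)*3 - 8)*(-12) = (4*3 - 8)*(-12) = (12 - 8)*(-12) = 4*(-12) = -48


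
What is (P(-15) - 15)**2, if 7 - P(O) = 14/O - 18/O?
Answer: 15376/225 ≈ 68.338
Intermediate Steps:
P(O) = 7 + 4/O (P(O) = 7 - (14/O - 18/O) = 7 - (-4)/O = 7 + 4/O)
(P(-15) - 15)**2 = ((7 + 4/(-15)) - 15)**2 = ((7 + 4*(-1/15)) - 15)**2 = ((7 - 4/15) - 15)**2 = (101/15 - 15)**2 = (-124/15)**2 = 15376/225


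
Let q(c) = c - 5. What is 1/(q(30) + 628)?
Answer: 1/653 ≈ 0.0015314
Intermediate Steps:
q(c) = -5 + c
1/(q(30) + 628) = 1/((-5 + 30) + 628) = 1/(25 + 628) = 1/653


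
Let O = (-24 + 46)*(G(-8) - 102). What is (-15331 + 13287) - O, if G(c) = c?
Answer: 376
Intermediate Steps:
O = -2420 (O = (-24 + 46)*(-8 - 102) = 22*(-110) = -2420)
(-15331 + 13287) - O = (-15331 + 13287) - 1*(-2420) = -2044 + 2420 = 376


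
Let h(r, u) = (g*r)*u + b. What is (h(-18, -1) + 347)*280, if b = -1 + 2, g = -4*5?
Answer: -3360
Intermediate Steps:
g = -20 (g = -1*20 = -20)
b = 1
h(r, u) = 1 - 20*r*u (h(r, u) = (-20*r)*u + 1 = -20*r*u + 1 = 1 - 20*r*u)
(h(-18, -1) + 347)*280 = ((1 - 20*(-18)*(-1)) + 347)*280 = ((1 - 360) + 347)*280 = (-359 + 347)*280 = -12*280 = -3360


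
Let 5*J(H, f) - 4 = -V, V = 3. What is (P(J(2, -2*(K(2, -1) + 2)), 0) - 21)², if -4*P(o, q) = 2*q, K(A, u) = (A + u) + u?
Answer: 441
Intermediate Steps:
K(A, u) = A + 2*u
J(H, f) = ⅕ (J(H, f) = ⅘ + (-1*3)/5 = ⅘ + (⅕)*(-3) = ⅘ - ⅗ = ⅕)
P(o, q) = -q/2
(P(J(2, -2*(K(2, -1) + 2)), 0) - 21)² = (-½*0 - 21)² = (0 - 21)² = (-21)² = 441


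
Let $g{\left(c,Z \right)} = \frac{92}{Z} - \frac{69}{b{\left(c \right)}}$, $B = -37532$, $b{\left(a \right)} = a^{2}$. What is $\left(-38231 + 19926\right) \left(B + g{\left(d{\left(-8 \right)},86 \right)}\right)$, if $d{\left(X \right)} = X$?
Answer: $\frac{1890688432535}{2752} \approx 6.8702 \cdot 10^{8}$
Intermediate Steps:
$g{\left(c,Z \right)} = - \frac{69}{c^{2}} + \frac{92}{Z}$ ($g{\left(c,Z \right)} = \frac{92}{Z} - \frac{69}{c^{2}} = - \frac{69}{c^{2}} + \frac{92}{Z}$)
$\left(-38231 + 19926\right) \left(B + g{\left(d{\left(-8 \right)},86 \right)}\right) = \left(-38231 + 19926\right) \left(-37532 + \left(- \frac{69}{64} + \frac{92}{86}\right)\right) = - 18305 \left(-37532 + \left(\left(-69\right) \frac{1}{64} + 92 \cdot \frac{1}{86}\right)\right) = - 18305 \left(-37532 + \left(- \frac{69}{64} + \frac{46}{43}\right)\right) = - 18305 \left(-37532 - \frac{23}{2752}\right) = \left(-18305\right) \left(- \frac{103288087}{2752}\right) = \frac{1890688432535}{2752}$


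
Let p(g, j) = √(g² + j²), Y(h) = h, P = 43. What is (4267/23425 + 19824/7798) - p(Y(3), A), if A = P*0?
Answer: -3596656/13047725 ≈ -0.27565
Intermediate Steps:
A = 0 (A = 43*0 = 0)
(4267/23425 + 19824/7798) - p(Y(3), A) = (4267/23425 + 19824/7798) - √(3² + 0²) = (4267*(1/23425) + 19824*(1/7798)) - √(9 + 0) = (4267/23425 + 1416/557) - √9 = 35546519/13047725 - 1*3 = 35546519/13047725 - 3 = -3596656/13047725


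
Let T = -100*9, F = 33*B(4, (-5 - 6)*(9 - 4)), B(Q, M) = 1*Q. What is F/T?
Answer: -11/75 ≈ -0.14667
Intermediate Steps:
B(Q, M) = Q
F = 132 (F = 33*4 = 132)
T = -900
F/T = 132/(-900) = 132*(-1/900) = -11/75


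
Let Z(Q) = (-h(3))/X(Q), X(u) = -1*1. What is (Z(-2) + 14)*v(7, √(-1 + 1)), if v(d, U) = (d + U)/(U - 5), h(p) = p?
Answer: -119/5 ≈ -23.800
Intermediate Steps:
X(u) = -1
Z(Q) = 3 (Z(Q) = -1*3/(-1) = -3*(-1) = 3)
v(d, U) = (U + d)/(-5 + U)
(Z(-2) + 14)*v(7, √(-1 + 1)) = (3 + 14)*((√(-1 + 1) + 7)/(-5 + √(-1 + 1))) = 17*((√0 + 7)/(-5 + √0)) = 17*((0 + 7)/(-5 + 0)) = 17*(7/(-5)) = 17*(-⅕*7) = 17*(-7/5) = -119/5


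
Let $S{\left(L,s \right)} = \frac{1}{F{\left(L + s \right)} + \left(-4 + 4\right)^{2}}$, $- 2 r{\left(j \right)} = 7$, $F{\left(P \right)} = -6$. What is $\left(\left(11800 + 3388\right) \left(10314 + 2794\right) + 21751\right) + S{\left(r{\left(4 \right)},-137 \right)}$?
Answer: $\frac{1194636329}{6} \approx 1.9911 \cdot 10^{8}$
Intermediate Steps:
$r{\left(j \right)} = - \frac{7}{2}$ ($r{\left(j \right)} = \left(- \frac{1}{2}\right) 7 = - \frac{7}{2}$)
$S{\left(L,s \right)} = - \frac{1}{6}$ ($S{\left(L,s \right)} = \frac{1}{-6 + \left(-4 + 4\right)^{2}} = \frac{1}{-6 + 0^{2}} = \frac{1}{-6 + 0} = \frac{1}{-6} = - \frac{1}{6}$)
$\left(\left(11800 + 3388\right) \left(10314 + 2794\right) + 21751\right) + S{\left(r{\left(4 \right)},-137 \right)} = \left(\left(11800 + 3388\right) \left(10314 + 2794\right) + 21751\right) - \frac{1}{6} = \left(15188 \cdot 13108 + 21751\right) - \frac{1}{6} = \left(199084304 + 21751\right) - \frac{1}{6} = 199106055 - \frac{1}{6} = \frac{1194636329}{6}$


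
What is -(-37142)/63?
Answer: 5306/9 ≈ 589.56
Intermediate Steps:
-(-37142)/63 = -758*(-7/9) = 5306/9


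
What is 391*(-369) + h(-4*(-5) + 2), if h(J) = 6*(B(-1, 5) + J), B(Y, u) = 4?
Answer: -144123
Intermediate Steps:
h(J) = 24 + 6*J (h(J) = 6*(4 + J) = 24 + 6*J)
391*(-369) + h(-4*(-5) + 2) = 391*(-369) + (24 + 6*(-4*(-5) + 2)) = -144279 + (24 + 6*(20 + 2)) = -144279 + (24 + 6*22) = -144279 + (24 + 132) = -144279 + 156 = -144123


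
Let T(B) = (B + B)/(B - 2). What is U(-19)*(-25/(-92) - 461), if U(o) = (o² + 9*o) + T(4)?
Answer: -4111539/46 ≈ -89381.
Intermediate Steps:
T(B) = 2*B/(-2 + B) (T(B) = (2*B)/(-2 + B) = 2*B/(-2 + B))
U(o) = 4 + o² + 9*o (U(o) = (o² + 9*o) + 2*4/(-2 + 4) = (o² + 9*o) + 2*4/2 = (o² + 9*o) + 2*4*(½) = (o² + 9*o) + 4 = 4 + o² + 9*o)
U(-19)*(-25/(-92) - 461) = (4 + (-19)² + 9*(-19))*(-25/(-92) - 461) = (4 + 361 - 171)*(-25*(-1/92) - 461) = 194*(25/92 - 461) = 194*(-42387/92) = -4111539/46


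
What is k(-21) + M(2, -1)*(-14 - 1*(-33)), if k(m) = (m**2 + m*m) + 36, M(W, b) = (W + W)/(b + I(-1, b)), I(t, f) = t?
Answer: 880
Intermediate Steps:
M(W, b) = 2*W/(-1 + b) (M(W, b) = (W + W)/(b - 1) = (2*W)/(-1 + b) = 2*W/(-1 + b))
k(m) = 36 + 2*m**2 (k(m) = (m**2 + m**2) + 36 = 2*m**2 + 36 = 36 + 2*m**2)
k(-21) + M(2, -1)*(-14 - 1*(-33)) = (36 + 2*(-21)**2) + (2*2/(-1 - 1))*(-14 - 1*(-33)) = (36 + 2*441) + (2*2/(-2))*(-14 + 33) = (36 + 882) + (2*2*(-1/2))*19 = 918 - 2*19 = 918 - 38 = 880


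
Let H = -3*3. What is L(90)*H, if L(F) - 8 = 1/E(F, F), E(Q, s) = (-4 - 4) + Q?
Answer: -5913/82 ≈ -72.110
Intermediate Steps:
E(Q, s) = -8 + Q
L(F) = 8 + 1/(-8 + F)
H = -9
L(90)*H = ((-63 + 8*90)/(-8 + 90))*(-9) = ((-63 + 720)/82)*(-9) = ((1/82)*657)*(-9) = (657/82)*(-9) = -5913/82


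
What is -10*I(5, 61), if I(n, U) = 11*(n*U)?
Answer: -33550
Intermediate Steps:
I(n, U) = 11*U*n (I(n, U) = 11*(U*n) = 11*U*n)
-10*I(5, 61) = -110*61*5 = -10*3355 = -33550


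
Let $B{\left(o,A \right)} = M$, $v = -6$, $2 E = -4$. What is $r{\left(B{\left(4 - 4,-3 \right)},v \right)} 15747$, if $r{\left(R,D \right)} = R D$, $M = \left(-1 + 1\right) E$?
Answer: $0$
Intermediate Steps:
$E = -2$ ($E = \frac{1}{2} \left(-4\right) = -2$)
$M = 0$ ($M = \left(-1 + 1\right) \left(-2\right) = 0 \left(-2\right) = 0$)
$B{\left(o,A \right)} = 0$
$r{\left(R,D \right)} = D R$
$r{\left(B{\left(4 - 4,-3 \right)},v \right)} 15747 = \left(-6\right) 0 \cdot 15747 = 0 \cdot 15747 = 0$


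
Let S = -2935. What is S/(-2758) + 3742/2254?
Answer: 1209709/444038 ≈ 2.7243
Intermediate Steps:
S/(-2758) + 3742/2254 = -2935/(-2758) + 3742/2254 = -2935*(-1/2758) + 3742*(1/2254) = 2935/2758 + 1871/1127 = 1209709/444038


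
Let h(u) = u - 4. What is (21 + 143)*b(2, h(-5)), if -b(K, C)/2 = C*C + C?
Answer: -23616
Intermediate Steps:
h(u) = -4 + u
b(K, C) = -2*C - 2*C² (b(K, C) = -2*(C*C + C) = -2*(C² + C) = -2*(C + C²) = -2*C - 2*C²)
(21 + 143)*b(2, h(-5)) = (21 + 143)*(-2*(-4 - 5)*(1 + (-4 - 5))) = 164*(-2*(-9)*(1 - 9)) = 164*(-2*(-9)*(-8)) = 164*(-144) = -23616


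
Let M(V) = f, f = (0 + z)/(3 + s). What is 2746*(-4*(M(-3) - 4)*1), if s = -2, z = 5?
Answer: -10984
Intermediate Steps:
f = 5 (f = (0 + 5)/(3 - 2) = 5/1 = 5*1 = 5)
M(V) = 5
2746*(-4*(M(-3) - 4)*1) = 2746*(-4*(5 - 4)*1) = 2746*(-4*1*1) = 2746*(-4*1) = 2746*(-4) = -10984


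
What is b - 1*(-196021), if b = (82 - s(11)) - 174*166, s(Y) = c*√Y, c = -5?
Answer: 167219 + 5*√11 ≈ 1.6724e+5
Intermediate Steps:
s(Y) = -5*√Y
b = -28802 + 5*√11 (b = (82 - (-5)*√11) - 174*166 = (82 + 5*√11) - 28884 = -28802 + 5*√11 ≈ -28785.)
b - 1*(-196021) = (-28802 + 5*√11) - 1*(-196021) = (-28802 + 5*√11) + 196021 = 167219 + 5*√11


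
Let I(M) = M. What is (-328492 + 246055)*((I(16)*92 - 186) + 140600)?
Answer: -11696656182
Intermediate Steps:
(-328492 + 246055)*((I(16)*92 - 186) + 140600) = (-328492 + 246055)*((16*92 - 186) + 140600) = -82437*((1472 - 186) + 140600) = -82437*(1286 + 140600) = -82437*141886 = -11696656182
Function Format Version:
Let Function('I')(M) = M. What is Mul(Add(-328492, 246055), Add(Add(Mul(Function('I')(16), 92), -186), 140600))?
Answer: -11696656182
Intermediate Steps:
Mul(Add(-328492, 246055), Add(Add(Mul(Function('I')(16), 92), -186), 140600)) = Mul(Add(-328492, 246055), Add(Add(Mul(16, 92), -186), 140600)) = Mul(-82437, Add(Add(1472, -186), 140600)) = Mul(-82437, Add(1286, 140600)) = Mul(-82437, 141886) = -11696656182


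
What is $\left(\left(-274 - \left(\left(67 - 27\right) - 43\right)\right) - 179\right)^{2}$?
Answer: $202500$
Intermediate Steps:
$\left(\left(-274 - \left(\left(67 - 27\right) - 43\right)\right) - 179\right)^{2} = \left(\left(-274 - \left(40 - 43\right)\right) - 179\right)^{2} = \left(\left(-274 - -3\right) - 179\right)^{2} = \left(\left(-274 + 3\right) - 179\right)^{2} = \left(-271 - 179\right)^{2} = \left(-450\right)^{2} = 202500$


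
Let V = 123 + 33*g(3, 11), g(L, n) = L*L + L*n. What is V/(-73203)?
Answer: -503/24401 ≈ -0.020614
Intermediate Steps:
g(L, n) = L**2 + L*n
V = 1509 (V = 123 + 33*(3*(3 + 11)) = 123 + 33*(3*14) = 123 + 33*42 = 123 + 1386 = 1509)
V/(-73203) = 1509/(-73203) = 1509*(-1/73203) = -503/24401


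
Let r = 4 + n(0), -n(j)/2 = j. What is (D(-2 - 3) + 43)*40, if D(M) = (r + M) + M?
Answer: 1480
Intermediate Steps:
n(j) = -2*j
r = 4 (r = 4 - 2*0 = 4 + 0 = 4)
D(M) = 4 + 2*M (D(M) = (4 + M) + M = 4 + 2*M)
(D(-2 - 3) + 43)*40 = ((4 + 2*(-2 - 3)) + 43)*40 = ((4 + 2*(-5)) + 43)*40 = ((4 - 10) + 43)*40 = (-6 + 43)*40 = 37*40 = 1480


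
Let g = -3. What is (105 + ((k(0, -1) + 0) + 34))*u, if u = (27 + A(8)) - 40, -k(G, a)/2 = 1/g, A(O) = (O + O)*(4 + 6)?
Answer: 20531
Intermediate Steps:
A(O) = 20*O (A(O) = (2*O)*10 = 20*O)
k(G, a) = 2/3 (k(G, a) = -2/(-3) = -2*(-1/3) = 2/3)
u = 147 (u = (27 + 20*8) - 40 = (27 + 160) - 40 = 187 - 40 = 147)
(105 + ((k(0, -1) + 0) + 34))*u = (105 + ((2/3 + 0) + 34))*147 = (105 + (2/3 + 34))*147 = (105 + 104/3)*147 = (419/3)*147 = 20531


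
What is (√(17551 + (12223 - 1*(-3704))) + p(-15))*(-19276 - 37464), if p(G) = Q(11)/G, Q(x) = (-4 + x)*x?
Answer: 873796/3 - 56740*√33478 ≈ -1.0090e+7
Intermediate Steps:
Q(x) = x*(-4 + x)
p(G) = 77/G (p(G) = (11*(-4 + 11))/G = (11*7)/G = 77/G)
(√(17551 + (12223 - 1*(-3704))) + p(-15))*(-19276 - 37464) = (√(17551 + (12223 - 1*(-3704))) + 77/(-15))*(-19276 - 37464) = (√(17551 + (12223 + 3704)) + 77*(-1/15))*(-56740) = (√(17551 + 15927) - 77/15)*(-56740) = (√33478 - 77/15)*(-56740) = (-77/15 + √33478)*(-56740) = 873796/3 - 56740*√33478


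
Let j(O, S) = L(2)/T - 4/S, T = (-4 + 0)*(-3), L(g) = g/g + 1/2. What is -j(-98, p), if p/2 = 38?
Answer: -11/152 ≈ -0.072368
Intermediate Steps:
L(g) = 3/2 (L(g) = 1 + 1*(½) = 1 + ½ = 3/2)
T = 12 (T = -4*(-3) = 12)
p = 76 (p = 2*38 = 76)
j(O, S) = ⅛ - 4/S (j(O, S) = (3/2)/12 - 4/S = (3/2)*(1/12) - 4/S = ⅛ - 4/S)
-j(-98, p) = -(-32 + 76)/(8*76) = -44/(8*76) = -1*11/152 = -11/152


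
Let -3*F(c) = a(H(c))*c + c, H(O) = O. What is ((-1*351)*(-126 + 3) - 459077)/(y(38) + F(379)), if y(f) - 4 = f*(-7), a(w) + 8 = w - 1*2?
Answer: 155964/17627 ≈ 8.8480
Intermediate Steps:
a(w) = -10 + w (a(w) = -8 + (w - 1*2) = -8 + (w - 2) = -8 + (-2 + w) = -10 + w)
F(c) = -c/3 - c*(-10 + c)/3 (F(c) = -((-10 + c)*c + c)/3 = -(c*(-10 + c) + c)/3 = -(c + c*(-10 + c))/3 = -c/3 - c*(-10 + c)/3)
y(f) = 4 - 7*f (y(f) = 4 + f*(-7) = 4 - 7*f)
((-1*351)*(-126 + 3) - 459077)/(y(38) + F(379)) = ((-1*351)*(-126 + 3) - 459077)/((4 - 7*38) + (⅓)*379*(9 - 1*379)) = (-351*(-123) - 459077)/((4 - 266) + (⅓)*379*(9 - 379)) = (43173 - 459077)/(-262 + (⅓)*379*(-370)) = -415904/(-262 - 140230/3) = -415904/(-141016/3) = -415904*(-3/141016) = 155964/17627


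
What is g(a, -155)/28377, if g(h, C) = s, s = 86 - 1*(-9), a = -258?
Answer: 95/28377 ≈ 0.0033478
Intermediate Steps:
s = 95 (s = 86 + 9 = 95)
g(h, C) = 95
g(a, -155)/28377 = 95/28377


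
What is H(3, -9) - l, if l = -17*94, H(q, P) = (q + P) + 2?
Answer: 1594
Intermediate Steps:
H(q, P) = 2 + P + q (H(q, P) = (P + q) + 2 = 2 + P + q)
l = -1598
H(3, -9) - l = (2 - 9 + 3) - 1*(-1598) = -4 + 1598 = 1594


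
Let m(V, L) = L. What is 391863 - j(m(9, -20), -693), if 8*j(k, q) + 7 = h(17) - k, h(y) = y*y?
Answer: 1567301/4 ≈ 3.9183e+5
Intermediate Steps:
h(y) = y**2
j(k, q) = 141/4 - k/8 (j(k, q) = -7/8 + (17**2 - k)/8 = -7/8 + (289 - k)/8 = -7/8 + (289/8 - k/8) = 141/4 - k/8)
391863 - j(m(9, -20), -693) = 391863 - (141/4 - 1/8*(-20)) = 391863 - (141/4 + 5/2) = 391863 - 1*151/4 = 391863 - 151/4 = 1567301/4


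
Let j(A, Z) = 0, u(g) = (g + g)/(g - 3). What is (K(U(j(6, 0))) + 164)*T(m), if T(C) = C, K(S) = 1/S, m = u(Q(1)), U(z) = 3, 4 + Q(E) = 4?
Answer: 0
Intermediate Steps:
Q(E) = 0 (Q(E) = -4 + 4 = 0)
u(g) = 2*g/(-3 + g) (u(g) = (2*g)/(-3 + g) = 2*g/(-3 + g))
m = 0 (m = 2*0/(-3 + 0) = 2*0/(-3) = 2*0*(-⅓) = 0)
(K(U(j(6, 0))) + 164)*T(m) = (1/3 + 164)*0 = (⅓ + 164)*0 = (493/3)*0 = 0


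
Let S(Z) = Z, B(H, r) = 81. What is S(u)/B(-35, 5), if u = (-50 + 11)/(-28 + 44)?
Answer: -13/432 ≈ -0.030093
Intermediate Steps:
u = -39/16 ≈ -2.4375
S(u)/B(-35, 5) = -39/16/81 = -39/16*1/81 = -13/432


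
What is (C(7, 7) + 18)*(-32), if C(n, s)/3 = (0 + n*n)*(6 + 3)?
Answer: -42912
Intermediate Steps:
C(n, s) = 27*n² (C(n, s) = 3*((0 + n*n)*(6 + 3)) = 3*((0 + n²)*9) = 3*(n²*9) = 3*(9*n²) = 27*n²)
(C(7, 7) + 18)*(-32) = (27*7² + 18)*(-32) = (27*49 + 18)*(-32) = (1323 + 18)*(-32) = 1341*(-32) = -42912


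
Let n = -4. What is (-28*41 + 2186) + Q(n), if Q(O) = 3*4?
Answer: 1050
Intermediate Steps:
Q(O) = 12
(-28*41 + 2186) + Q(n) = (-28*41 + 2186) + 12 = (-1148 + 2186) + 12 = 1038 + 12 = 1050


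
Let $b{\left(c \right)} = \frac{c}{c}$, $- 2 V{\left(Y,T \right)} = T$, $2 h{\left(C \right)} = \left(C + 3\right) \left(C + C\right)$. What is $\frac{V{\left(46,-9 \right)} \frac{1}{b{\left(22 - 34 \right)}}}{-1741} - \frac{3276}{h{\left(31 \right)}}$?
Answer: $- \frac{5708259}{1835014} \approx -3.1107$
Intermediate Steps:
$h{\left(C \right)} = C \left(3 + C\right)$ ($h{\left(C \right)} = \frac{\left(C + 3\right) \left(C + C\right)}{2} = \frac{\left(3 + C\right) 2 C}{2} = \frac{2 C \left(3 + C\right)}{2} = C \left(3 + C\right)$)
$V{\left(Y,T \right)} = - \frac{T}{2}$
$b{\left(c \right)} = 1$
$\frac{V{\left(46,-9 \right)} \frac{1}{b{\left(22 - 34 \right)}}}{-1741} - \frac{3276}{h{\left(31 \right)}} = \frac{\left(- \frac{1}{2}\right) \left(-9\right) 1^{-1}}{-1741} - \frac{3276}{31 \left(3 + 31\right)} = \frac{9}{2} \cdot 1 \left(- \frac{1}{1741}\right) - \frac{3276}{31 \cdot 34} = \frac{9}{2} \left(- \frac{1}{1741}\right) - \frac{3276}{1054} = - \frac{9}{3482} - \frac{1638}{527} = - \frac{5708259}{1835014}$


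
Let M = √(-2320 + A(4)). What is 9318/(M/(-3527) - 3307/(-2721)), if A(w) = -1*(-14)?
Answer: 1043028948556359234/136061047093867 + 243324169274826*I*√2306/136061047093867 ≈ 7665.9 + 85.878*I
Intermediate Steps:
A(w) = 14
M = I*√2306 (M = √(-2320 + 14) = √(-2306) = I*√2306 ≈ 48.021*I)
9318/(M/(-3527) - 3307/(-2721)) = 9318/((I*√2306)/(-3527) - 3307/(-2721)) = 9318/((I*√2306)*(-1/3527) - 3307*(-1/2721)) = 9318/(-I*√2306/3527 + 3307/2721) = 9318/(3307/2721 - I*√2306/3527)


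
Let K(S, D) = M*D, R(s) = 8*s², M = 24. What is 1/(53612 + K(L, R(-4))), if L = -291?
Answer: 1/56684 ≈ 1.7642e-5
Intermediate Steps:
K(S, D) = 24*D
1/(53612 + K(L, R(-4))) = 1/(53612 + 24*(8*(-4)²)) = 1/(53612 + 24*(8*16)) = 1/(53612 + 24*128) = 1/(53612 + 3072) = 1/56684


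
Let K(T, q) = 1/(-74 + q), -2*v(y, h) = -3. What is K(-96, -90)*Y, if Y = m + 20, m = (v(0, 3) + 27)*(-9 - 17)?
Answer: 721/164 ≈ 4.3963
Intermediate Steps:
v(y, h) = 3/2 (v(y, h) = -1/2*(-3) = 3/2)
m = -741 (m = (3/2 + 27)*(-9 - 17) = (57/2)*(-26) = -741)
Y = -721 (Y = -741 + 20 = -721)
K(-96, -90)*Y = -721/(-74 - 90) = -721/(-164) = -1/164*(-721) = 721/164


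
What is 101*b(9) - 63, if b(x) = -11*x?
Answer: -10062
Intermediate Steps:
101*b(9) - 63 = 101*(-11*9) - 63 = 101*(-99) - 63 = -9999 - 63 = -10062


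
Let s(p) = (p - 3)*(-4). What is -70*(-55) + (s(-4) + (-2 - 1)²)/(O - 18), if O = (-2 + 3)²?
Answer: 65413/17 ≈ 3847.8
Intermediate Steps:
s(p) = 12 - 4*p (s(p) = (-3 + p)*(-4) = 12 - 4*p)
O = 1 (O = 1² = 1)
-70*(-55) + (s(-4) + (-2 - 1)²)/(O - 18) = -70*(-55) + ((12 - 4*(-4)) + (-2 - 1)²)/(1 - 18) = 3850 + ((12 + 16) + (-3)²)/(-17) = 3850 + (28 + 9)*(-1/17) = 3850 + 37*(-1/17) = 3850 - 37/17 = 65413/17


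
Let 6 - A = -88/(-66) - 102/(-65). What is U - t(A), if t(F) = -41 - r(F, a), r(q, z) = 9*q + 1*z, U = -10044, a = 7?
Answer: -647928/65 ≈ -9968.1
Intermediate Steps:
r(q, z) = z + 9*q (r(q, z) = 9*q + z = z + 9*q)
A = 604/195 (A = 6 - (-88/(-66) - 102/(-65)) = 6 - (-88*(-1/66) - 102*(-1/65)) = 6 - (4/3 + 102/65) = 6 - 1*566/195 = 6 - 566/195 = 604/195 ≈ 3.0974)
t(F) = -48 - 9*F (t(F) = -41 - (7 + 9*F) = -41 + (-7 - 9*F) = -48 - 9*F)
U - t(A) = -10044 - (-48 - 9*604/195) = -10044 - (-48 - 1812/65) = -10044 - 1*(-4932/65) = -10044 + 4932/65 = -647928/65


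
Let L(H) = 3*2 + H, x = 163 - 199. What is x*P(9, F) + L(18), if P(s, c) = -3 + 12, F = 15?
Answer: -300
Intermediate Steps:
x = -36
L(H) = 6 + H
P(s, c) = 9
x*P(9, F) + L(18) = -36*9 + (6 + 18) = -324 + 24 = -300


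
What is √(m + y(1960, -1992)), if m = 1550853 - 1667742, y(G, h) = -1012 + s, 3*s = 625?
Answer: 11*I*√8754/3 ≈ 343.06*I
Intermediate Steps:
s = 625/3 (s = (⅓)*625 = 625/3 ≈ 208.33)
y(G, h) = -2411/3 (y(G, h) = -1012 + 625/3 = -2411/3)
m = -116889
√(m + y(1960, -1992)) = √(-116889 - 2411/3) = √(-353078/3) = 11*I*√8754/3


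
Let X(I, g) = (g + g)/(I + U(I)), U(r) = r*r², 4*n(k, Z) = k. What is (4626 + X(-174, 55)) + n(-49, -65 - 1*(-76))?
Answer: 48612296825/10536396 ≈ 4613.8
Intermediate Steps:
n(k, Z) = k/4
U(r) = r³
X(I, g) = 2*g/(I + I³) (X(I, g) = (g + g)/(I + I³) = (2*g)/(I + I³) = 2*g/(I + I³))
(4626 + X(-174, 55)) + n(-49, -65 - 1*(-76)) = (4626 + 2*55/(-174 + (-174)³)) + (¼)*(-49) = (4626 + 2*55/(-174 - 5268024)) - 49/4 = (4626 + 2*55/(-5268198)) - 49/4 = (4626 + 2*55*(-1/5268198)) - 49/4 = (4626 - 55/2634099) - 49/4 = 12185341919/2634099 - 49/4 = 48612296825/10536396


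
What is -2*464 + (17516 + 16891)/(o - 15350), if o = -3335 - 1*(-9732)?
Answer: -8342791/8953 ≈ -931.84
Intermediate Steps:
o = 6397 (o = -3335 + 9732 = 6397)
-2*464 + (17516 + 16891)/(o - 15350) = -2*464 + (17516 + 16891)/(6397 - 15350) = -928 + 34407/(-8953) = -928 + 34407*(-1/8953) = -928 - 34407/8953 = -8342791/8953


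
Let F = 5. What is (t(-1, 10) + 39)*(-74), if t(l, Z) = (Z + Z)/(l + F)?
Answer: -3256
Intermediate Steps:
t(l, Z) = 2*Z/(5 + l) (t(l, Z) = (Z + Z)/(l + 5) = (2*Z)/(5 + l) = 2*Z/(5 + l))
(t(-1, 10) + 39)*(-74) = (2*10/(5 - 1) + 39)*(-74) = (2*10/4 + 39)*(-74) = (2*10*(1/4) + 39)*(-74) = (5 + 39)*(-74) = 44*(-74) = -3256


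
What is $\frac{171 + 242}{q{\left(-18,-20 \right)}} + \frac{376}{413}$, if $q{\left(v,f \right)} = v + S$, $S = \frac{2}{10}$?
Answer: $- \frac{819381}{36757} \approx -22.292$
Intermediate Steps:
$S = \frac{1}{5}$ ($S = 2 \cdot \frac{1}{10} = \frac{1}{5} \approx 0.2$)
$q{\left(v,f \right)} = \frac{1}{5} + v$ ($q{\left(v,f \right)} = v + \frac{1}{5} = \frac{1}{5} + v$)
$\frac{171 + 242}{q{\left(-18,-20 \right)}} + \frac{376}{413} = \frac{171 + 242}{\frac{1}{5} - 18} + \frac{376}{413} = \frac{413}{- \frac{89}{5}} + 376 \cdot \frac{1}{413} = 413 \left(- \frac{5}{89}\right) + \frac{376}{413} = - \frac{2065}{89} + \frac{376}{413} = - \frac{819381}{36757}$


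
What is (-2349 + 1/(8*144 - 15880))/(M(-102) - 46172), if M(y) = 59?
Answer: 34596073/679152264 ≈ 0.050940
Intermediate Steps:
(-2349 + 1/(8*144 - 15880))/(M(-102) - 46172) = (-2349 + 1/(8*144 - 15880))/(59 - 46172) = (-2349 + 1/(1152 - 15880))/(-46113) = (-2349 + 1/(-14728))*(-1/46113) = (-2349 - 1/14728)*(-1/46113) = -34596073/14728*(-1/46113) = 34596073/679152264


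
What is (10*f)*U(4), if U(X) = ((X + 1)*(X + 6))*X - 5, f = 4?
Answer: 7800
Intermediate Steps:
U(X) = -5 + X*(1 + X)*(6 + X) (U(X) = ((1 + X)*(6 + X))*X - 5 = X*(1 + X)*(6 + X) - 5 = -5 + X*(1 + X)*(6 + X))
(10*f)*U(4) = (10*4)*(-5 + 4**3 + 6*4 + 7*4**2) = 40*(-5 + 64 + 24 + 7*16) = 40*(-5 + 64 + 24 + 112) = 40*195 = 7800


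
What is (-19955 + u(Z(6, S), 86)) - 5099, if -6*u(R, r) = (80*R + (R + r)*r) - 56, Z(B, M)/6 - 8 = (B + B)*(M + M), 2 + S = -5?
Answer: 848/3 ≈ 282.67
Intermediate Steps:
S = -7 (S = -2 - 5 = -7)
Z(B, M) = 48 + 24*B*M (Z(B, M) = 48 + 6*((B + B)*(M + M)) = 48 + 6*((2*B)*(2*M)) = 48 + 6*(4*B*M) = 48 + 24*B*M)
u(R, r) = 28/3 - 40*R/3 - r*(R + r)/6 (u(R, r) = -((80*R + (R + r)*r) - 56)/6 = -((80*R + r*(R + r)) - 56)/6 = -(-56 + 80*R + r*(R + r))/6 = 28/3 - 40*R/3 - r*(R + r)/6)
(-19955 + u(Z(6, S), 86)) - 5099 = (-19955 + (28/3 - 40*(48 + 24*6*(-7))/3 - ⅙*86² - ⅙*(48 + 24*6*(-7))*86)) - 5099 = (-19955 + (28/3 - 40*(48 - 1008)/3 - ⅙*7396 - ⅙*(48 - 1008)*86)) - 5099 = (-19955 + (28/3 - 40/3*(-960) - 3698/3 - ⅙*(-960)*86)) - 5099 = (-19955 + (28/3 + 12800 - 3698/3 + 13760)) - 5099 = (-19955 + 76010/3) - 5099 = 16145/3 - 5099 = 848/3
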